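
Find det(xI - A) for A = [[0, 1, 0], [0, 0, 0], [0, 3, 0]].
xI - A = [[x, -1, 0], [0, x, 0], [0, -3, x]].

Expanding det(xI - A) along the first row:
det(xI - A) = + (x)·det([[x, 0], [-3, x]]) - (-1)·det([[0, 0], [0, x]]) + (0)·det([[0, x], [0, -3]]).

Evaluating gives χ_A(x) = x^3.

χ_A(x) = x^3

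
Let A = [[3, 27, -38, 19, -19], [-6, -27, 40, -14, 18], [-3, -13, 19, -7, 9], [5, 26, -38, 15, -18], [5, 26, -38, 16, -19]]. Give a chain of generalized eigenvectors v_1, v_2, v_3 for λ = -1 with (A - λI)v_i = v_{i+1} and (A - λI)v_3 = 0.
v_1 = [[2, 1, 0, 1, 3]]^T, v_2 = [[-3, 2, 1, -2, -2]]^T, v_3 = [[4, -2, -1, 3, 3]]^T

We seek v_1 ∈ ker((A + I)^3) \ ker((A + I)^2), then set v_{i+1} = (A + I) v_i.

One such chain is v_1 = [[2, 1, 0, 1, 3]]^T, v_2 = [[-3, 2, 1, -2, -2]]^T, v_3 = [[4, -2, -1, 3, 3]]^T. Check: (A + I) v_3 = [[0, 0, 0, 0, 0]]^T = 0.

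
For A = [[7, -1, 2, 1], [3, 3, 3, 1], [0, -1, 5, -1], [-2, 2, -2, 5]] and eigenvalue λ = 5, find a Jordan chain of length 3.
v_1 = [[2, 2, 1, -2]]^T, v_2 = [[2, 3, 0, -2]]^T, v_3 = [[-1, -2, -1, 2]]^T

We seek v_1 ∈ ker((A - 5I)^3) \ ker((A - 5I)^2), then set v_{i+1} = (A - 5I) v_i.

One such chain is v_1 = [[2, 2, 1, -2]]^T, v_2 = [[2, 3, 0, -2]]^T, v_3 = [[-1, -2, -1, 2]]^T. Check: (A - 5I) v_3 = [[0, 0, 0, 0]]^T = 0.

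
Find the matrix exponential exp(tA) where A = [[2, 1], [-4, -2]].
A has Jordan form J = [[0, 1], [0, 0]] with A = PJP^{-1}, so e^{tA} = P e^{tJ} P^{-1}.

For a Jordan block J_k(λ), e^{tJ_k(λ)} = e^{λt} · (I + tN + t^2 N^2/2! + ... + t^{k-1} N^{k-1}/(k-1)!) where N is the nilpotent superdiagonal part.

Assembling the blocks and conjugating back gives the entries of e^{tA} as shown above.

e^{tA} = [[2*t + 1, t], [-4*t, 1 - 2*t]]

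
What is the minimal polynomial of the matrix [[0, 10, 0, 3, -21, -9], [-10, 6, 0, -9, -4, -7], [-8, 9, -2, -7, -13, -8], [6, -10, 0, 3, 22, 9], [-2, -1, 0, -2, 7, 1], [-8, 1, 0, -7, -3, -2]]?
The characteristic polynomial factors as (x - 6)^3(x + 2)^3. The minimal polynomial is ∏(x - λ)^{k_λ} where k_λ is the size of the largest Jordan block at λ.

For λ = -2: rank(A + 2I) = 4, and the largest Jordan block has size 2 (the smallest k with rank((A + 2I)^k) = rank((A + 2I)^(k+1))).
For λ = 6: rank(A - 6I) = 5, and the largest Jordan block has size 3 (the smallest k with rank((A - 6I)^k) = rank((A - 6I)^(k+1))).

So m_A(x) = (x - 6)^3(x + 2)^2.

m_A(x) = (x - 6)^3(x + 2)^2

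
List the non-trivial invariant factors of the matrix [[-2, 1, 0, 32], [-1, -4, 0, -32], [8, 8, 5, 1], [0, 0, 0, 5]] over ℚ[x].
The Jordan structure of A has elementary divisors (x + 3)^2, (x - 5)^2. Arranging the block sizes at each eigenvalue in decreasing order and taking row products gives the invariant factors.

Invariant factors (smallest first, each dividing the next): (x - 5)^2(x + 3)^2.

Check: the last factor (x - 5)^2(x + 3)^2 is the minimal polynomial, and the product (x - 5)^2(x + 3)^2 is the characteristic polynomial.

(x - 5)^2(x + 3)^2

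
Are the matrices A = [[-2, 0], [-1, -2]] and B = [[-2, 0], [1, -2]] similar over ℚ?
Yes.

Two matrices over a field are similar if and only if they have the same invariant factors.

Both A and B have characteristic polynomial (x + 2)^2 and minimal polynomial (x + 2)^2. Computing further, both have invariant factors (x + 2)^2. Hence A and B are similar.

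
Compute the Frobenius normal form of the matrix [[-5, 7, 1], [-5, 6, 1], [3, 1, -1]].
The invariant factors of A (the non-unit diagonal entries of the Smith normal form of xI - A over ℚ[x]) are x^3 + 2, each dividing the next. The characteristic polynomial is their product, x^3 + 2.

The rational canonical form is the block-diagonal matrix of companion matrices C(f_i):
R = [[0, 0, -2], [1, 0, 0], [0, 1, 0]].

Note the characteristic polynomial does not split into linear factors over ℚ, so A has no Jordan form over ℚ; the rational canonical form exists over any field.

R = [[0, 0, -2], [1, 0, 0], [0, 1, 0]]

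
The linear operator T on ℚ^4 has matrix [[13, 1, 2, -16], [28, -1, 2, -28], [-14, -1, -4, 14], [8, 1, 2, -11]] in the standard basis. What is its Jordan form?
J = [[-3, 1, 0, 0], [0, -3, 0, 0], [0, 0, -2, 0], [0, 0, 0, 5]]

The characteristic polynomial is det(xI - A) = (x - 5)(x + 2)(x + 3)^2, so the eigenvalues are -3 (algebraic multiplicity 2), -2 (algebraic multiplicity 1), 5 (algebraic multiplicity 1).

For λ = -3: rank(A + 3I) = 3, rank((A + 3I)^2) = 2. The eigenspace has dimension 4 - 3 = 1, so there is 1 Jordan block; the rank sequence gives block sizes [2].

For λ = -2: algebraic multiplicity 1 gives one 1×1 block.

For λ = 5: algebraic multiplicity 1 gives one 1×1 block.

Assembling the blocks gives the Jordan form J above.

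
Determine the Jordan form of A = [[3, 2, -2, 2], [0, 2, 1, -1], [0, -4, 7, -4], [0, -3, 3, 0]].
The characteristic polynomial is det(xI - A) = (x - 3)^4, so the eigenvalues are 3 (algebraic multiplicity 4).

For λ = 3: rank(A - 3I) = 1, rank((A - 3I)^2) = 0. The eigenspace has dimension 4 - 1 = 3, so there are 3 Jordan blocks; the rank sequence gives block sizes [2, 1, 1].

Assembling the blocks gives the Jordan form J above.

J = [[3, 1, 0, 0], [0, 3, 0, 0], [0, 0, 3, 0], [0, 0, 0, 3]]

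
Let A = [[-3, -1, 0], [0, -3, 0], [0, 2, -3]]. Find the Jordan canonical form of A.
J = [[-3, 1, 0], [0, -3, 0], [0, 0, -3]]

The characteristic polynomial is det(xI - A) = (x + 3)^3, so the eigenvalues are -3 (algebraic multiplicity 3).

For λ = -3: rank(A + 3I) = 1, rank((A + 3I)^2) = 0. The eigenspace has dimension 3 - 1 = 2, so there are 2 Jordan blocks; the rank sequence gives block sizes [2, 1].

Assembling the blocks gives the Jordan form J above.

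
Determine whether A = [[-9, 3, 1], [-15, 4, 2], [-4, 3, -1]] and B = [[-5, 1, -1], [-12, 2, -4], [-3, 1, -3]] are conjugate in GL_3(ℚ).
No.

Both have characteristic polynomial (x + 2)^3, but the minimal polynomial of A is (x + 2)^3 while the minimal polynomial of B is (x + 2)^2. The minimal polynomial is a similarity invariant, so A and B are not similar.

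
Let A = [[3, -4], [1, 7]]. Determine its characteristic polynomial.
xI - A = [[x - 3, 4], [-1, x - 7]].

Expanding det(xI - A) along the first row:
det(xI - A) = + (x - 3)·det([[x - 7]]) - (4)·det([[-1]]).

Evaluating gives χ_A(x) = x^2 - 10x + 25 = (x - 5)^2.

χ_A(x) = (x - 5)^2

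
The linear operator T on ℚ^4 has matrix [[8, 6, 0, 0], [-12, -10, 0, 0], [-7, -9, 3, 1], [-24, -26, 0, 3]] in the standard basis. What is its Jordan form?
J = [[-4, 0, 0, 0], [0, 2, 0, 0], [0, 0, 3, 1], [0, 0, 0, 3]]

The characteristic polynomial is det(xI - A) = (x - 3)^2(x - 2)(x + 4), so the eigenvalues are -4 (algebraic multiplicity 1), 2 (algebraic multiplicity 1), 3 (algebraic multiplicity 2).

For λ = -4: algebraic multiplicity 1 gives one 1×1 block.

For λ = 2: algebraic multiplicity 1 gives one 1×1 block.

For λ = 3: rank(A - 3I) = 3, rank((A - 3I)^2) = 2. The eigenspace has dimension 4 - 3 = 1, so there is 1 Jordan block; the rank sequence gives block sizes [2].

Assembling the blocks gives the Jordan form J above.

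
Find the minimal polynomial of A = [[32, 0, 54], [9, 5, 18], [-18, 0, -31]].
m_A(x) = (x - 5)(x + 4)

The characteristic polynomial factors as (x - 5)^2(x + 4). The minimal polynomial is ∏(x - λ)^{k_λ} where k_λ is the size of the largest Jordan block at λ.

For λ = -4: rank(A + 4I) = 2, and the largest Jordan block has size 1 (the smallest k with rank((A + 4I)^k) = rank((A + 4I)^(k+1))).
For λ = 5: rank(A - 5I) = 1, and the largest Jordan block has size 1 (the smallest k with rank((A - 5I)^k) = rank((A - 5I)^(k+1))).

So m_A(x) = (x - 5)(x + 4).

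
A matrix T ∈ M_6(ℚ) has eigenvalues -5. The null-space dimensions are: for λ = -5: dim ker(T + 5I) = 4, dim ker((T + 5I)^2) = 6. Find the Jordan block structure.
λ = -5: successive nullity increments [4, 2] count blocks of size ≥ k; block sizes are [2, 2, 1, 1].

Jordan blocks: (-5, 2), (-5, 2), (-5, 1), (-5, 1)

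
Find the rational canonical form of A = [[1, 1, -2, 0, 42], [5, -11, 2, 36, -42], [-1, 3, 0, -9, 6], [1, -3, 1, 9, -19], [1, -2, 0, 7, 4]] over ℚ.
The invariant factors of A (the non-unit diagonal entries of the Smith normal form of xI - A over ℚ[x]) are (x - 2)(x - 1)(x^3 + 4x - 4), each dividing the next. The characteristic polynomial is their product, (x - 2)(x - 1)(x^3 + 4x - 4).

The rational canonical form is the block-diagonal matrix of companion matrices C(f_i):
R = [[0, 0, 0, 0, 8], [1, 0, 0, 0, -20], [0, 1, 0, 0, 16], [0, 0, 1, 0, -6], [0, 0, 0, 1, 3]].

Note the characteristic polynomial does not split into linear factors over ℚ, so A has no Jordan form over ℚ; the rational canonical form exists over any field.

R = [[0, 0, 0, 0, 8], [1, 0, 0, 0, -20], [0, 1, 0, 0, 16], [0, 0, 1, 0, -6], [0, 0, 0, 1, 3]]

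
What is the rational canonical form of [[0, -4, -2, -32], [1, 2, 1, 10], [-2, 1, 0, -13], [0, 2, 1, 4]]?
The invariant factors of A (the non-unit diagonal entries of the Smith normal form of xI - A over ℚ[x]) are (x - 6)(x^3 - 4), each dividing the next. The characteristic polynomial is their product, (x - 6)(x^3 - 4).

The rational canonical form is the block-diagonal matrix of companion matrices C(f_i):
R = [[0, 0, 0, -24], [1, 0, 0, 4], [0, 1, 0, 0], [0, 0, 1, 6]].

Note the characteristic polynomial does not split into linear factors over ℚ, so A has no Jordan form over ℚ; the rational canonical form exists over any field.

R = [[0, 0, 0, -24], [1, 0, 0, 4], [0, 1, 0, 0], [0, 0, 1, 6]]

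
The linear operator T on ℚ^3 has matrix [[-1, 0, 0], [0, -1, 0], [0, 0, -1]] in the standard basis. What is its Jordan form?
J = [[-1, 0, 0], [0, -1, 0], [0, 0, -1]]

The characteristic polynomial is det(xI - A) = (x + 1)^3, so the eigenvalues are -1 (algebraic multiplicity 3).

For λ = -1: rank(A + I) = 0. The eigenspace has dimension 3 - 0 = 3, so there are 3 Jordan blocks; the rank sequence gives block sizes [1, 1, 1].

Assembling the blocks gives the Jordan form J above.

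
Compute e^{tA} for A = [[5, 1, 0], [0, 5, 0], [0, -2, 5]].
e^{tA} = [[e^{5*t}, t*e^{5*t}, 0], [0, e^{5*t}, 0], [0, -2*t*e^{5*t}, e^{5*t}]]

A has Jordan form J = [[5, 1, 0], [0, 5, 0], [0, 0, 5]] with A = PJP^{-1}, so e^{tA} = P e^{tJ} P^{-1}.

For a Jordan block J_k(λ), e^{tJ_k(λ)} = e^{λt} · (I + tN + t^2 N^2/2! + ... + t^{k-1} N^{k-1}/(k-1)!) where N is the nilpotent superdiagonal part.

Assembling the blocks and conjugating back gives the entries of e^{tA} as shown above.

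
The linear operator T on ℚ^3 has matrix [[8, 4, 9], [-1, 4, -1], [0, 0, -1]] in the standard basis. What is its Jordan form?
J = [[-1, 0, 0], [0, 6, 1], [0, 0, 6]]

The characteristic polynomial is det(xI - A) = (x - 6)^2(x + 1), so the eigenvalues are -1 (algebraic multiplicity 1), 6 (algebraic multiplicity 2).

For λ = -1: algebraic multiplicity 1 gives one 1×1 block.

For λ = 6: rank(A - 6I) = 2, rank((A - 6I)^2) = 1. The eigenspace has dimension 3 - 2 = 1, so there is 1 Jordan block; the rank sequence gives block sizes [2].

Assembling the blocks gives the Jordan form J above.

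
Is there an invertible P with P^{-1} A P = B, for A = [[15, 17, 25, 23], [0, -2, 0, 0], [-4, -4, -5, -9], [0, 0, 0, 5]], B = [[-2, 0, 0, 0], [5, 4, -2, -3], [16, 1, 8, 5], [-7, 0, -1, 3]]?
Two matrices over a field are similar if and only if they have the same invariant factors.

Both A and B have characteristic polynomial (x - 5)^3(x + 2) and minimal polynomial (x - 5)^3(x + 2). Computing further, both have invariant factors (x - 5)^3(x + 2). Hence A and B are similar.

Yes.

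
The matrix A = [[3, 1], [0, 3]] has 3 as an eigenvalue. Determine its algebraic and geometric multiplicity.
The characteristic polynomial is (x - 3)^2, so the factor x - 3 appears with exponent 2: the algebraic multiplicity is 2.

rank(A - 3I) = 1, so the eigenspace has dimension 2 - 1 = 1: the geometric multiplicity is 1.

Since 1 < 2, A is not diagonalizable.

algebraic multiplicity 2, geometric multiplicity 1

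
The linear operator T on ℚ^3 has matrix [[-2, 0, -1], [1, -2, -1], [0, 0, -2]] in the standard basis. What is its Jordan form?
The characteristic polynomial is det(xI - A) = (x + 2)^3, so the eigenvalues are -2 (algebraic multiplicity 3).

For λ = -2: rank(A + 2I) = 2, rank((A + 2I)^2) = 1, rank((A + 2I)^3) = 0. The eigenspace has dimension 3 - 2 = 1, so there is 1 Jordan block; the rank sequence gives block sizes [3].

Assembling the blocks gives the Jordan form J above.

J = [[-2, 1, 0], [0, -2, 1], [0, 0, -2]]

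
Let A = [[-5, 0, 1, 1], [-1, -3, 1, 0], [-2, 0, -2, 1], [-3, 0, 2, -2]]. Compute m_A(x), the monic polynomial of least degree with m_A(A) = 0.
The characteristic polynomial factors as (x + 3)^4. The minimal polynomial is ∏(x - λ)^{k_λ} where k_λ is the size of the largest Jordan block at λ.

For λ = -3: rank(A + 3I) = 2, and the largest Jordan block has size 3 (the smallest k with rank((A + 3I)^k) = rank((A + 3I)^(k+1))).

So m_A(x) = (x + 3)^3.

m_A(x) = (x + 3)^3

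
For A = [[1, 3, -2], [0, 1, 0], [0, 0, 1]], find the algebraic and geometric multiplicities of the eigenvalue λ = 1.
algebraic multiplicity 3, geometric multiplicity 2

The characteristic polynomial is (x - 1)^3, so the factor x - 1 appears with exponent 3: the algebraic multiplicity is 3.

rank(A - I) = 1, so the eigenspace has dimension 3 - 1 = 2: the geometric multiplicity is 2.

Since 2 < 3, A is not diagonalizable.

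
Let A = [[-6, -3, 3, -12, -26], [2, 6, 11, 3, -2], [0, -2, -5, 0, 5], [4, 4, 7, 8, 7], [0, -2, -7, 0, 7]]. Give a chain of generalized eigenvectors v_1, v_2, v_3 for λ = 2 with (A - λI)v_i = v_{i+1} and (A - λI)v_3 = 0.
v_1 = [[-2, -1, 1, 0, 1]]^T, v_2 = [[-4, 1, 0, 2, 0]]^T, v_3 = [[5, 2, -2, 0, -2]]^T

We seek v_1 ∈ ker((A - 2I)^3) \ ker((A - 2I)^2), then set v_{i+1} = (A - 2I) v_i.

One such chain is v_1 = [[-2, -1, 1, 0, 1]]^T, v_2 = [[-4, 1, 0, 2, 0]]^T, v_3 = [[5, 2, -2, 0, -2]]^T. Check: (A - 2I) v_3 = [[0, 0, 0, 0, 0]]^T = 0.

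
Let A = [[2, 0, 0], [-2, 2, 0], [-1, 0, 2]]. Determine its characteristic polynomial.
xI - A = [[x - 2, 0, 0], [2, x - 2, 0], [1, 0, x - 2]].

Expanding det(xI - A) along the first row:
det(xI - A) = + (x - 2)·det([[x - 2, 0], [0, x - 2]]) - (0)·det([[2, 0], [1, x - 2]]) + (0)·det([[2, x - 2], [1, 0]]).

Evaluating gives χ_A(x) = x^3 - 6x^2 + 12x - 8 = (x - 2)^3.

χ_A(x) = (x - 2)^3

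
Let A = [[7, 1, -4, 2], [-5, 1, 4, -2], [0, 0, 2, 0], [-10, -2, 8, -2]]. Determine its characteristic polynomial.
χ_A(x) = (x - 2)^4

xI - A = [[x - 7, -1, 4, -2], [5, x - 1, -4, 2], [0, 0, x - 2, 0], [10, 2, -8, x + 2]].

Expanding det(xI - A) along the first row:
det(xI - A) = + (x - 7)·det([[x - 1, -4, 2], [0, x - 2, 0], [2, -8, x + 2]]) - (-1)·det([[5, -4, 2], [0, x - 2, 0], [10, -8, x + 2]]) + (4)·det([[5, x - 1, 2], [0, 0, 0], [10, 2, x + 2]]) - (-2)·det([[5, x - 1, -4], [0, 0, x - 2], [10, 2, -8]]).

Evaluating gives χ_A(x) = x^4 - 8x^3 + 24x^2 - 32x + 16 = (x - 2)^4.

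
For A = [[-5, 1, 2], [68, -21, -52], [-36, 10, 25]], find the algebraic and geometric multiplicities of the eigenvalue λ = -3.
The characteristic polynomial is (x - 5)(x + 3)^2, so the factor x + 3 appears with exponent 2: the algebraic multiplicity is 2.

rank(A + 3I) = 2, so the eigenspace has dimension 3 - 2 = 1: the geometric multiplicity is 1.

Since 1 < 2, A is not diagonalizable.

algebraic multiplicity 2, geometric multiplicity 1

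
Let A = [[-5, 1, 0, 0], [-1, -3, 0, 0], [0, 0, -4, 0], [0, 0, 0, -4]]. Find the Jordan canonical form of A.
J = [[-4, 1, 0, 0], [0, -4, 0, 0], [0, 0, -4, 0], [0, 0, 0, -4]]

The characteristic polynomial is det(xI - A) = (x + 4)^4, so the eigenvalues are -4 (algebraic multiplicity 4).

For λ = -4: rank(A + 4I) = 1, rank((A + 4I)^2) = 0. The eigenspace has dimension 4 - 1 = 3, so there are 3 Jordan blocks; the rank sequence gives block sizes [2, 1, 1].

Assembling the blocks gives the Jordan form J above.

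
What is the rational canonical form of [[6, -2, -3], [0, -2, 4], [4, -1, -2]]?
R = [[0, 0, -8], [1, 0, 4], [0, 1, 2]]

The invariant factors of A (the non-unit diagonal entries of the Smith normal form of xI - A over ℚ[x]) are (x - 2)^2(x + 2), each dividing the next. The characteristic polynomial is their product, (x - 2)^2(x + 2).

The rational canonical form is the block-diagonal matrix of companion matrices C(f_i):
R = [[0, 0, -8], [1, 0, 4], [0, 1, 2]].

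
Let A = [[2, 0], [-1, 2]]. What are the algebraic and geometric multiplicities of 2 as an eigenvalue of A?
algebraic multiplicity 2, geometric multiplicity 1

The characteristic polynomial is (x - 2)^2, so the factor x - 2 appears with exponent 2: the algebraic multiplicity is 2.

rank(A - 2I) = 1, so the eigenspace has dimension 2 - 1 = 1: the geometric multiplicity is 1.

Since 1 < 2, A is not diagonalizable.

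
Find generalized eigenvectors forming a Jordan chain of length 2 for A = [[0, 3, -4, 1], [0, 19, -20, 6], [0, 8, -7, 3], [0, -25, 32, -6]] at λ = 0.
We seek v_1 ∈ ker(A^2) \ ker(A), then set v_{i+1} = A v_i.

One such chain is v_1 = [[0, -2, -1, 3]]^T, v_2 = [[1, 0, 0, 0]]^T. Check: A v_2 = [[0, 0, 0, 0]]^T = 0.

v_1 = [[0, -2, -1, 3]]^T, v_2 = [[1, 0, 0, 0]]^T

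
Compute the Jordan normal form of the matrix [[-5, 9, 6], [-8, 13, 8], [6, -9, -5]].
The characteristic polynomial is det(xI - A) = (x - 1)^3, so the eigenvalues are 1 (algebraic multiplicity 3).

For λ = 1: rank(A - I) = 1, rank((A - I)^2) = 0. The eigenspace has dimension 3 - 1 = 2, so there are 2 Jordan blocks; the rank sequence gives block sizes [2, 1].

Assembling the blocks gives the Jordan form J above.

J = [[1, 1, 0], [0, 1, 0], [0, 0, 1]]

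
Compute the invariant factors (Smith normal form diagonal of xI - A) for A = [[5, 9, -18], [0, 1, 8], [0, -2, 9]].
x - 5, (x - 5)^2

The Jordan structure of A has elementary divisors (x - 5)^2, (x - 5). Arranging the block sizes at each eigenvalue in decreasing order and taking row products gives the invariant factors.

Invariant factors (smallest first, each dividing the next): x - 5, (x - 5)^2.

Check: the last factor (x - 5)^2 is the minimal polynomial, and the product (x - 5)^3 is the characteristic polynomial.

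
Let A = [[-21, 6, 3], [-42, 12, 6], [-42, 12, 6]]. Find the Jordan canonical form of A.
J = [[-3, 0, 0], [0, 0, 0], [0, 0, 0]]

The characteristic polynomial is det(xI - A) = x^2(x + 3), so the eigenvalues are -3 (algebraic multiplicity 1), 0 (algebraic multiplicity 2).

For λ = -3: algebraic multiplicity 1 gives one 1×1 block.

For λ = 0: rank(A) = 1. The eigenspace has dimension 3 - 1 = 2, so there are 2 Jordan blocks; the rank sequence gives block sizes [1, 1].

Assembling the blocks gives the Jordan form J above.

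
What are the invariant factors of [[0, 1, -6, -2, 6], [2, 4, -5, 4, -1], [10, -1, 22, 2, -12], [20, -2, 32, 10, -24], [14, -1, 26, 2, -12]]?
x - 6, (x - 6)(x - 4)^3

The Jordan structure of A has elementary divisors (x - 4)^3, (x - 6), (x - 6). Arranging the block sizes at each eigenvalue in decreasing order and taking row products gives the invariant factors.

Invariant factors (smallest first, each dividing the next): x - 6, (x - 6)(x - 4)^3.

Check: the last factor (x - 6)(x - 4)^3 is the minimal polynomial, and the product (x - 6)^2(x - 4)^3 is the characteristic polynomial.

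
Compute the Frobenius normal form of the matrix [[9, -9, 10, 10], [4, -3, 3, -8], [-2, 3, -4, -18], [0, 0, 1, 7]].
R = [[3, 0, 0, 0], [0, 0, 0, 3], [0, 1, 0, -10], [0, 0, 1, 6]]

The invariant factors of A (the non-unit diagonal entries of the Smith normal form of xI - A over ℚ[x]) are x - 3, (x - 3)(x^2 - 3x + 1), each dividing the next. The characteristic polynomial is their product, (x - 3)^2(x^2 - 3x + 1).

The rational canonical form is the block-diagonal matrix of companion matrices C(f_i):
R = [[3, 0, 0, 0], [0, 0, 0, 3], [0, 1, 0, -10], [0, 0, 1, 6]].

Note the characteristic polynomial does not split into linear factors over ℚ, so A has no Jordan form over ℚ; the rational canonical form exists over any field.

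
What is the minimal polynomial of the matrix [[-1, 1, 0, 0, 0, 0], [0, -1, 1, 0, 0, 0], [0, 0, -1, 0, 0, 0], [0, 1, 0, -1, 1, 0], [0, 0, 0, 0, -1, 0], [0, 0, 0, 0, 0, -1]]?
m_A(x) = (x + 1)^3

The characteristic polynomial factors as (x + 1)^6. The minimal polynomial is ∏(x - λ)^{k_λ} where k_λ is the size of the largest Jordan block at λ.

For λ = -1: rank(A + I) = 3, and the largest Jordan block has size 3 (the smallest k with rank((A + I)^k) = rank((A + I)^(k+1))).

So m_A(x) = (x + 1)^3.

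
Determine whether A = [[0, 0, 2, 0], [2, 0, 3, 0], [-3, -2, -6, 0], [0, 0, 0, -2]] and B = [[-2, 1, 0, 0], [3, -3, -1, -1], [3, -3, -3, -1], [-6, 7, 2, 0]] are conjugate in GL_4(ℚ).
Yes.

Two matrices over a field are similar if and only if they have the same invariant factors.

Both A and B have characteristic polynomial (x + 2)^4 and minimal polynomial (x + 2)^3. Computing further, both have invariant factors x + 2, (x + 2)^3. Hence A and B are similar.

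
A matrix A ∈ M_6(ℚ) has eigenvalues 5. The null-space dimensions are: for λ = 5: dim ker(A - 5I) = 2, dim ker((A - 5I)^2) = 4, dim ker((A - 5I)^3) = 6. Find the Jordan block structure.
Jordan blocks: (5, 3), (5, 3)

λ = 5: successive nullity increments [2, 2, 2] count blocks of size ≥ k; block sizes are [3, 3].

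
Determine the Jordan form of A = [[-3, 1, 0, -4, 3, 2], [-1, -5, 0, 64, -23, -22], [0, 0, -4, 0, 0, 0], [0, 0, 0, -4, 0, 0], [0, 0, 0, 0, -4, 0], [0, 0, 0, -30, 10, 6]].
J = [[-4, 1, 0, 0, 0, 0], [0, -4, 0, 0, 0, 0], [0, 0, -4, 0, 0, 0], [0, 0, 0, -4, 0, 0], [0, 0, 0, 0, -4, 0], [0, 0, 0, 0, 0, 6]]

The characteristic polynomial is det(xI - A) = (x - 6)(x + 4)^5, so the eigenvalues are -4 (algebraic multiplicity 5), 6 (algebraic multiplicity 1).

For λ = -4: rank(A + 4I) = 2, rank((A + 4I)^2) = 1. The eigenspace has dimension 6 - 2 = 4, so there are 4 Jordan blocks; the rank sequence gives block sizes [2, 1, 1, 1].

For λ = 6: algebraic multiplicity 1 gives one 1×1 block.

Assembling the blocks gives the Jordan form J above.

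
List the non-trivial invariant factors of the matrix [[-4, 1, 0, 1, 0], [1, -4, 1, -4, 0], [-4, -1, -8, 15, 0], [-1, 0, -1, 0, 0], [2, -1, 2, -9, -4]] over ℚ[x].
The Jordan structure of A has elementary divisors (x + 4)^2, (x + 4)^2, (x + 4). Arranging the block sizes at each eigenvalue in decreasing order and taking row products gives the invariant factors.

Invariant factors (smallest first, each dividing the next): x + 4, (x + 4)^2, (x + 4)^2.

Check: the last factor (x + 4)^2 is the minimal polynomial, and the product (x + 4)^5 is the characteristic polynomial.

x + 4, (x + 4)^2, (x + 4)^2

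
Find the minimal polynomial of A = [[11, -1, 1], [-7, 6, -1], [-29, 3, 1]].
m_A(x) = (x - 6)^3

The characteristic polynomial factors as (x - 6)^3. The minimal polynomial is ∏(x - λ)^{k_λ} where k_λ is the size of the largest Jordan block at λ.

For λ = 6: rank(A - 6I) = 2, and the largest Jordan block has size 3 (the smallest k with rank((A - 6I)^k) = rank((A - 6I)^(k+1))).

So m_A(x) = (x - 6)^3.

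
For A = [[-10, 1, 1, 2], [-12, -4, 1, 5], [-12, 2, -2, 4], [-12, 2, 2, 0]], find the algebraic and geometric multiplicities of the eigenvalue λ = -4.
algebraic multiplicity 4, geometric multiplicity 2

The characteristic polynomial is (x + 4)^4, so the factor x + 4 appears with exponent 4: the algebraic multiplicity is 4.

rank(A + 4I) = 2, so the eigenspace has dimension 4 - 2 = 2: the geometric multiplicity is 2.

Since 2 < 4, A is not diagonalizable.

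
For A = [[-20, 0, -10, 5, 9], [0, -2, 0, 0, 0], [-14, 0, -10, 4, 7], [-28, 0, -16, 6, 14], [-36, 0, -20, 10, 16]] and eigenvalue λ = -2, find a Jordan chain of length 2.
We seek v_1 ∈ ker((A + 2I)^2) \ ker(A + 2I), then set v_{i+1} = (A + 2I) v_i.

One such chain is v_1 = [[-15, 0, -2, -9, -27]]^T, v_2 = [[2, 0, 1, 2, 4]]^T. Check: (A + 2I) v_2 = [[0, 0, 0, 0, 0]]^T = 0.

v_1 = [[-15, 0, -2, -9, -27]]^T, v_2 = [[2, 0, 1, 2, 4]]^T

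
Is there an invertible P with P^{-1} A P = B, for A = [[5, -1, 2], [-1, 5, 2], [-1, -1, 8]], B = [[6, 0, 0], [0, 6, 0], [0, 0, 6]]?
Both have characteristic polynomial (x - 6)^3, but the minimal polynomial of A is (x - 6)^2 while the minimal polynomial of B is x - 6. The minimal polynomial is a similarity invariant, so A and B are not similar.

No.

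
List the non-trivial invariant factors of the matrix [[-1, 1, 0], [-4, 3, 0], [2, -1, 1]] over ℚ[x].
The Jordan structure of A has elementary divisors (x - 1)^2, (x - 1). Arranging the block sizes at each eigenvalue in decreasing order and taking row products gives the invariant factors.

Invariant factors (smallest first, each dividing the next): x - 1, (x - 1)^2.

Check: the last factor (x - 1)^2 is the minimal polynomial, and the product (x - 1)^3 is the characteristic polynomial.

x - 1, (x - 1)^2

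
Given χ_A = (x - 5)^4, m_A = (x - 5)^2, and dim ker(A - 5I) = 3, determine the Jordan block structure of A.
λ = 5: algebraic multiplicity 4 (exponent in χ_A), largest block size 2 (exponent in m_A), 3 blocks (geometric multiplicity). These force block sizes [2, 1, 1].

Jordan blocks: (5, 2), (5, 1), (5, 1)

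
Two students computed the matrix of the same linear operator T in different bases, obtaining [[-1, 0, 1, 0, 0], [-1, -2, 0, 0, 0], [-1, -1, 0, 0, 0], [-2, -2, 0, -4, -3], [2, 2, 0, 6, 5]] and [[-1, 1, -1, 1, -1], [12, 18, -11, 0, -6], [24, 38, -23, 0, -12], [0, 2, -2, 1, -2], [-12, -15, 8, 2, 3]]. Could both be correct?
Two matrices over a field are similar if and only if they have the same invariant factors.

Both A and B have characteristic polynomial (x - 2)(x + 1)^4 and minimal polynomial (x - 2)(x + 1)^3. Computing further, both have invariant factors x + 1, (x - 2)(x + 1)^3. Hence A and B are similar.

Yes.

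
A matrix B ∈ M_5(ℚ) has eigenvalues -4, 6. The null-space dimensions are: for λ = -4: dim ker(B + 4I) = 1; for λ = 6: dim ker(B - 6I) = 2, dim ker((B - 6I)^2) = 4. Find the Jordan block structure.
λ = -4: successive nullity increments [1] count blocks of size ≥ k; block sizes are [1].
λ = 6: successive nullity increments [2, 2] count blocks of size ≥ k; block sizes are [2, 2].

Jordan blocks: (-4, 1), (6, 2), (6, 2)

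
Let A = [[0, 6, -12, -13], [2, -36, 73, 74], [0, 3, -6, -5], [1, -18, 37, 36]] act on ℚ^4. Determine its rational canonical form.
R = [[0, 0, 0, -9], [1, 0, 0, 18], [0, 1, 0, -3], [0, 0, 1, -6]]

The invariant factors of A (the non-unit diagonal entries of the Smith normal form of xI - A over ℚ[x]) are (x^2 + 3x - 3)^2, each dividing the next. The characteristic polynomial is their product, (x^2 + 3x - 3)^2.

The rational canonical form is the block-diagonal matrix of companion matrices C(f_i):
R = [[0, 0, 0, -9], [1, 0, 0, 18], [0, 1, 0, -3], [0, 0, 1, -6]].

Note the characteristic polynomial does not split into linear factors over ℚ, so A has no Jordan form over ℚ; the rational canonical form exists over any field.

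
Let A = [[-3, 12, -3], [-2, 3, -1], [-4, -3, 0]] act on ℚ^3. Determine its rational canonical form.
R = [[0, 0, 3], [1, 0, 0], [0, 1, 0]]

The invariant factors of A (the non-unit diagonal entries of the Smith normal form of xI - A over ℚ[x]) are x^3 - 3, each dividing the next. The characteristic polynomial is their product, x^3 - 3.

The rational canonical form is the block-diagonal matrix of companion matrices C(f_i):
R = [[0, 0, 3], [1, 0, 0], [0, 1, 0]].

Note the characteristic polynomial does not split into linear factors over ℚ, so A has no Jordan form over ℚ; the rational canonical form exists over any field.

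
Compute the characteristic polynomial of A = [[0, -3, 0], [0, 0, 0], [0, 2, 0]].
χ_A(x) = x^3

xI - A = [[x, 3, 0], [0, x, 0], [0, -2, x]].

Expanding det(xI - A) along the first row:
det(xI - A) = + (x)·det([[x, 0], [-2, x]]) - (3)·det([[0, 0], [0, x]]) + (0)·det([[0, x], [0, -2]]).

Evaluating gives χ_A(x) = x^3.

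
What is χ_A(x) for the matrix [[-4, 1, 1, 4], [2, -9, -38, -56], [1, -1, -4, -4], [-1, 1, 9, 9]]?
χ_A(x) = (x - 5)(x + 3)(x + 5)^2

xI - A = [[x + 4, -1, -1, -4], [-2, x + 9, 38, 56], [-1, 1, x + 4, 4], [1, -1, -9, x - 9]].

Expanding det(xI - A) along the first row:
det(xI - A) = + (x + 4)·det([[x + 9, 38, 56], [1, x + 4, 4], [-1, -9, x - 9]]) - (-1)·det([[-2, 38, 56], [-1, x + 4, 4], [1, -9, x - 9]]) + (-1)·det([[-2, x + 9, 56], [-1, 1, 4], [1, -1, x - 9]]) - (-4)·det([[-2, x + 9, 38], [-1, 1, x + 4], [1, -1, -9]]).

Evaluating gives χ_A(x) = x^4 + 8x^3 - 10x^2 - 200x - 375 = (x - 5)(x + 3)(x + 5)^2.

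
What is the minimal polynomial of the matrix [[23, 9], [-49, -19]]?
m_A(x) = (x - 2)^2

The characteristic polynomial factors as (x - 2)^2. The minimal polynomial is ∏(x - λ)^{k_λ} where k_λ is the size of the largest Jordan block at λ.

For λ = 2: rank(A - 2I) = 1, and the largest Jordan block has size 2 (the smallest k with rank((A - 2I)^k) = rank((A - 2I)^(k+1))).

So m_A(x) = (x - 2)^2.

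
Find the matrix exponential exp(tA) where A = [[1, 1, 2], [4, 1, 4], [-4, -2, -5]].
A has Jordan form J = [[-1, 1, 0], [0, -1, 0], [0, 0, -1]] with A = PJP^{-1}, so e^{tA} = P e^{tJ} P^{-1}.

For a Jordan block J_k(λ), e^{tJ_k(λ)} = e^{λt} · (I + tN + t^2 N^2/2! + ... + t^{k-1} N^{k-1}/(k-1)!) where N is the nilpotent superdiagonal part.

Assembling the blocks and conjugating back gives the entries of e^{tA} as shown above.

e^{tA} = [[(2*t + 1)*e^{-t}, t*e^{-t}, 2*t*e^{-t}], [4*t*e^{-t}, (2*t + 1)*e^{-t}, 4*t*e^{-t}], [-4*t*e^{-t}, -2*t*e^{-t}, (1 - 4*t)*e^{-t}]]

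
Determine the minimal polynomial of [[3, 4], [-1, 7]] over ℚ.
m_A(x) = (x - 5)^2

The characteristic polynomial factors as (x - 5)^2. The minimal polynomial is ∏(x - λ)^{k_λ} where k_λ is the size of the largest Jordan block at λ.

For λ = 5: rank(A - 5I) = 1, and the largest Jordan block has size 2 (the smallest k with rank((A - 5I)^k) = rank((A - 5I)^(k+1))).

So m_A(x) = (x - 5)^2.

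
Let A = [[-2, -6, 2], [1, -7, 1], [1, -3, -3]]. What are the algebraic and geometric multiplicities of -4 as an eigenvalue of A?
algebraic multiplicity 3, geometric multiplicity 2

The characteristic polynomial is (x + 4)^3, so the factor x + 4 appears with exponent 3: the algebraic multiplicity is 3.

rank(A + 4I) = 1, so the eigenspace has dimension 3 - 1 = 2: the geometric multiplicity is 2.

Since 2 < 3, A is not diagonalizable.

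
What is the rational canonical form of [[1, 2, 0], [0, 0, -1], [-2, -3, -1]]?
R = [[0, 0, 1], [1, 0, 4], [0, 1, 0]]

The invariant factors of A (the non-unit diagonal entries of the Smith normal form of xI - A over ℚ[x]) are x^3 - 4x - 1, each dividing the next. The characteristic polynomial is their product, x^3 - 4x - 1.

The rational canonical form is the block-diagonal matrix of companion matrices C(f_i):
R = [[0, 0, 1], [1, 0, 4], [0, 1, 0]].

Note the characteristic polynomial does not split into linear factors over ℚ, so A has no Jordan form over ℚ; the rational canonical form exists over any field.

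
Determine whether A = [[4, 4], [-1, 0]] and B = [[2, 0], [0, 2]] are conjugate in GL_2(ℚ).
No.

Both have characteristic polynomial (x - 2)^2, but the minimal polynomial of A is (x - 2)^2 while the minimal polynomial of B is x - 2. The minimal polynomial is a similarity invariant, so A and B are not similar.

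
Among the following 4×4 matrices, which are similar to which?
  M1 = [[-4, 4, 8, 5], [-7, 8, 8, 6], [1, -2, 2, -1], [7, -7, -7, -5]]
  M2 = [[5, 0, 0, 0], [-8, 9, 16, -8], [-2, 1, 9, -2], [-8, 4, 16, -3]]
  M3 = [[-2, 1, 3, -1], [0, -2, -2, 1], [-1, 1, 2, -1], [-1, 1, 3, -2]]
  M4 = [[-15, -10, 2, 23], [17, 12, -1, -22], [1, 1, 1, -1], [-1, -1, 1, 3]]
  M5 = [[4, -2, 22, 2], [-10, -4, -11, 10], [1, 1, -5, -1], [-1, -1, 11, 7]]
Characteristic polynomials: χ_{M1} = (x - 2)^3(x + 5), χ_{M2} = (x - 5)^4, χ_{M3} = (x + 1)^4, χ_{M4} = (x - 2)^3(x + 5), χ_{M5} = (x - 6)^2(x + 5)^2.

{M1, M4}: invariant factors (x - 2)^3(x + 5).

{M2}: invariant factors x - 5, x - 5, (x - 5)^2.

{M3}: invariant factors x + 1, (x + 1)^3.

{M5}: invariant factors x - 6, (x - 6)(x + 5)^2.

Matrices are similar if and only if their invariant-factor lists agree; the partition into similarity classes is {M1, M4}, {M2}, {M3}, {M5}.

4 classes: {M1, M4}, {M2}, {M3}, {M5}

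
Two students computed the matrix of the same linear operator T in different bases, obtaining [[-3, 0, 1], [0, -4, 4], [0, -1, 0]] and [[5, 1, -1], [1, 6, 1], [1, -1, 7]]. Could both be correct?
No.

trace(A) = -7 but trace(B) = 18. The trace is a similarity invariant, so A and B are not similar.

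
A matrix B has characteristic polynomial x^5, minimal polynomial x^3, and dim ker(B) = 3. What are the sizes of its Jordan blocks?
Jordan blocks: (0, 3), (0, 1), (0, 1)

λ = 0: algebraic multiplicity 5 (exponent in χ_B), largest block size 3 (exponent in m_B), 3 blocks (geometric multiplicity). These force block sizes [3, 1, 1].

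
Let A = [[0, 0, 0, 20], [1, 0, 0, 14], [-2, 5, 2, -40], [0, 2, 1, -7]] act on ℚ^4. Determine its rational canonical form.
The invariant factors of A (the non-unit diagonal entries of the Smith normal form of xI - A over ℚ[x]) are (x - 2)(x + 5)(x^2 + 2x + 2), each dividing the next. The characteristic polynomial is their product, (x - 2)(x + 5)(x^2 + 2x + 2).

The rational canonical form is the block-diagonal matrix of companion matrices C(f_i):
R = [[0, 0, 0, 20], [1, 0, 0, 14], [0, 1, 0, 2], [0, 0, 1, -5]].

Note the characteristic polynomial does not split into linear factors over ℚ, so A has no Jordan form over ℚ; the rational canonical form exists over any field.

R = [[0, 0, 0, 20], [1, 0, 0, 14], [0, 1, 0, 2], [0, 0, 1, -5]]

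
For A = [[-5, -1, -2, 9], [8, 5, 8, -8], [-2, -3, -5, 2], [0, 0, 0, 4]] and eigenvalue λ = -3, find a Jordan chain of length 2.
v_1 = [[0, -1, 1, 0]]^T, v_2 = [[-1, 0, 1, 0]]^T

We seek v_1 ∈ ker((A + 3I)^2) \ ker(A + 3I), then set v_{i+1} = (A + 3I) v_i.

One such chain is v_1 = [[0, -1, 1, 0]]^T, v_2 = [[-1, 0, 1, 0]]^T. Check: (A + 3I) v_2 = [[0, 0, 0, 0]]^T = 0.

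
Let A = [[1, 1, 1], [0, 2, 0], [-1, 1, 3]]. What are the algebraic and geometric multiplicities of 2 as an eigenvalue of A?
algebraic multiplicity 3, geometric multiplicity 2

The characteristic polynomial is (x - 2)^3, so the factor x - 2 appears with exponent 3: the algebraic multiplicity is 3.

rank(A - 2I) = 1, so the eigenspace has dimension 3 - 1 = 2: the geometric multiplicity is 2.

Since 2 < 3, A is not diagonalizable.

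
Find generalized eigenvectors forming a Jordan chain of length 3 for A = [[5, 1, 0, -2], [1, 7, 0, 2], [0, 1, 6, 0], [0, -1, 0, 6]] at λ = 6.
v_1 = [[5, 0, 0, -2]]^T, v_2 = [[-1, 1, 0, 0]]^T, v_3 = [[2, 0, 1, -1]]^T

We seek v_1 ∈ ker((A - 6I)^3) \ ker((A - 6I)^2), then set v_{i+1} = (A - 6I) v_i.

One such chain is v_1 = [[5, 0, 0, -2]]^T, v_2 = [[-1, 1, 0, 0]]^T, v_3 = [[2, 0, 1, -1]]^T. Check: (A - 6I) v_3 = [[0, 0, 0, 0]]^T = 0.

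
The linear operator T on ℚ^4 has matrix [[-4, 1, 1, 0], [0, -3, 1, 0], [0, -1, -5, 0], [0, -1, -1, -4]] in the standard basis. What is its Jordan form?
J = [[-4, 1, 0, 0], [0, -4, 0, 0], [0, 0, -4, 0], [0, 0, 0, -4]]

The characteristic polynomial is det(xI - A) = (x + 4)^4, so the eigenvalues are -4 (algebraic multiplicity 4).

For λ = -4: rank(A + 4I) = 1, rank((A + 4I)^2) = 0. The eigenspace has dimension 4 - 1 = 3, so there are 3 Jordan blocks; the rank sequence gives block sizes [2, 1, 1].

Assembling the blocks gives the Jordan form J above.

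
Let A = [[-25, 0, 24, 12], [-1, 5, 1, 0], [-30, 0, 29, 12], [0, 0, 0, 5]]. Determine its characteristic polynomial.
χ_A(x) = (x - 5)^3(x + 1)

xI - A = [[x + 25, 0, -24, -12], [1, x - 5, -1, 0], [30, 0, x - 29, -12], [0, 0, 0, x - 5]].

Expanding det(xI - A) along the first row:
det(xI - A) = + (x + 25)·det([[x - 5, -1, 0], [0, x - 29, -12], [0, 0, x - 5]]) - (0)·det([[1, -1, 0], [30, x - 29, -12], [0, 0, x - 5]]) + (-24)·det([[1, x - 5, 0], [30, 0, -12], [0, 0, x - 5]]) - (-12)·det([[1, x - 5, -1], [30, 0, x - 29], [0, 0, 0]]).

Evaluating gives χ_A(x) = x^4 - 14x^3 + 60x^2 - 50x - 125 = (x - 5)^3(x + 1).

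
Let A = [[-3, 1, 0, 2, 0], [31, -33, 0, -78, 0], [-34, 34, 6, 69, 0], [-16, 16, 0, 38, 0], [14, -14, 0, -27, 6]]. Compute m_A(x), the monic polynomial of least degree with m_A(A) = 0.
m_A(x) = (x - 6)^2(x + 2)^2

The characteristic polynomial factors as (x - 6)^3(x + 2)^2. The minimal polynomial is ∏(x - λ)^{k_λ} where k_λ is the size of the largest Jordan block at λ.

For λ = -2: rank(A + 2I) = 4, and the largest Jordan block has size 2 (the smallest k with rank((A + 2I)^k) = rank((A + 2I)^(k+1))).
For λ = 6: rank(A - 6I) = 3, and the largest Jordan block has size 2 (the smallest k with rank((A - 6I)^k) = rank((A - 6I)^(k+1))).

So m_A(x) = (x - 6)^2(x + 2)^2.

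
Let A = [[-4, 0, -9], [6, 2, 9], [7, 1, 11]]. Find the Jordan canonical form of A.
J = [[2, 1, 0], [0, 2, 0], [0, 0, 5]]

The characteristic polynomial is det(xI - A) = (x - 5)(x - 2)^2, so the eigenvalues are 2 (algebraic multiplicity 2), 5 (algebraic multiplicity 1).

For λ = 2: rank(A - 2I) = 2, rank((A - 2I)^2) = 1. The eigenspace has dimension 3 - 2 = 1, so there is 1 Jordan block; the rank sequence gives block sizes [2].

For λ = 5: algebraic multiplicity 1 gives one 1×1 block.

Assembling the blocks gives the Jordan form J above.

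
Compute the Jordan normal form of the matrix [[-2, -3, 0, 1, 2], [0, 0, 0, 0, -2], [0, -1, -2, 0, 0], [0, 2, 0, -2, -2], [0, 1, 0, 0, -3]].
The characteristic polynomial is det(xI - A) = (x + 1)(x + 2)^4, so the eigenvalues are -2 (algebraic multiplicity 4), -1 (algebraic multiplicity 1).

For λ = -2: rank(A + 2I) = 3, rank((A + 2I)^2) = 1. The eigenspace has dimension 5 - 3 = 2, so there are 2 Jordan blocks; the rank sequence gives block sizes [2, 2].

For λ = -1: algebraic multiplicity 1 gives one 1×1 block.

Assembling the blocks gives the Jordan form J above.

J = [[-2, 1, 0, 0, 0], [0, -2, 0, 0, 0], [0, 0, -2, 1, 0], [0, 0, 0, -2, 0], [0, 0, 0, 0, -1]]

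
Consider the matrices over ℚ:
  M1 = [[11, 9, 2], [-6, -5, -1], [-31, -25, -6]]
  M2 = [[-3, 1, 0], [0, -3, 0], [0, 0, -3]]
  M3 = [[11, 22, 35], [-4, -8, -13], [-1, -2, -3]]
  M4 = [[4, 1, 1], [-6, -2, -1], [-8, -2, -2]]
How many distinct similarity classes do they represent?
2 classes: {M1, M3, M4}, {M2}

Characteristic polynomials: χ_{M1} = x^3, χ_{M2} = (x + 3)^3, χ_{M3} = x^3, χ_{M4} = x^3.

{M1, M3, M4}: invariant factors x^3.

{M2}: invariant factors x + 3, (x + 3)^2.

Matrices are similar if and only if their invariant-factor lists agree; the partition into similarity classes is {M1, M3, M4}, {M2}.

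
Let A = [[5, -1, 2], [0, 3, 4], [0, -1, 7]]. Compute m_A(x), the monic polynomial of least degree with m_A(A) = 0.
m_A(x) = (x - 5)^2

The characteristic polynomial factors as (x - 5)^3. The minimal polynomial is ∏(x - λ)^{k_λ} where k_λ is the size of the largest Jordan block at λ.

For λ = 5: rank(A - 5I) = 1, and the largest Jordan block has size 2 (the smallest k with rank((A - 5I)^k) = rank((A - 5I)^(k+1))).

So m_A(x) = (x - 5)^2.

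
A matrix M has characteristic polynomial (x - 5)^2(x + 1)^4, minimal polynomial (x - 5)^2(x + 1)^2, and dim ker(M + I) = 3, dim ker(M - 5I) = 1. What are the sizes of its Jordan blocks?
Jordan blocks: (-1, 2), (-1, 1), (-1, 1), (5, 2)

λ = -1: algebraic multiplicity 4 (exponent in χ_M), largest block size 2 (exponent in m_M), 3 blocks (geometric multiplicity). These force block sizes [2, 1, 1].
λ = 5: algebraic multiplicity 2 (exponent in χ_M), largest block size 2 (exponent in m_M), 1 block (geometric multiplicity). This forces block sizes [2].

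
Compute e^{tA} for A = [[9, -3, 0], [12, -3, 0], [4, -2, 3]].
A has Jordan form J = [[3, 1, 0], [0, 3, 0], [0, 0, 3]] with A = PJP^{-1}, so e^{tA} = P e^{tJ} P^{-1}.

For a Jordan block J_k(λ), e^{tJ_k(λ)} = e^{λt} · (I + tN + t^2 N^2/2! + ... + t^{k-1} N^{k-1}/(k-1)!) where N is the nilpotent superdiagonal part.

Assembling the blocks and conjugating back gives the entries of e^{tA} as shown above.

e^{tA} = [[(6*t + 1)*e^{3*t}, -3*t*e^{3*t}, 0], [12*t*e^{3*t}, (1 - 6*t)*e^{3*t}, 0], [4*t*e^{3*t}, -2*t*e^{3*t}, e^{3*t}]]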